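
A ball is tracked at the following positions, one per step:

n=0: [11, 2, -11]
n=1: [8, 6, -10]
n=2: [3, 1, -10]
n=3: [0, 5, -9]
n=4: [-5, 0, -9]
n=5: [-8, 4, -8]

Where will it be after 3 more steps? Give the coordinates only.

Differencing gives [-3, +4, +1], [-5, -5, +0], [-3, +4, +1], [-5, -5, +0], [-3, +4, +1]. This is the pattern [-3, +4, +1], [-5, -5, +0] repeated.
step 6: apply [-5, -5, +0] → [-13, -1, -8]
step 7: apply [-3, +4, +1] → [-16, 3, -7]
step 8: apply [-5, -5, +0] → [-21, -2, -7]

[-21, -2, -7]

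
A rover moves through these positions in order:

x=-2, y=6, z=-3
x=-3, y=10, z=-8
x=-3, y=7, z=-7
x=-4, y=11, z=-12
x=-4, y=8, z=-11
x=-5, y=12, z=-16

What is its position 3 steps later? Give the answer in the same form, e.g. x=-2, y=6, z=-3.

x=-6, y=10, z=-19

Step-to-step displacements: (-1, +4, -5), (+0, -3, +1), (-1, +4, -5), (+0, -3, +1), (-1, +4, -5) — a repeating cycle of length 2.
step 6: apply (+0, -3, +1) → x=-5, y=9, z=-15
step 7: apply (-1, +4, -5) → x=-6, y=13, z=-20
step 8: apply (+0, -3, +1) → x=-6, y=10, z=-19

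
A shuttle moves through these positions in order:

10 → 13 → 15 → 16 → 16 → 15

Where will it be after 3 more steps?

6

Taking differences between consecutive positions: +3, +2, +1, +0, -1. These grow by -1 each step.
step 6: 15 − 2 → 13
step 7: 13 − 3 → 10
step 8: 10 − 4 → 6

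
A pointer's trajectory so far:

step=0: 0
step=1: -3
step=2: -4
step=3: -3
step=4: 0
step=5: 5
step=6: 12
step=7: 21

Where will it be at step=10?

60

Successive displacements: -3, -1, +1, +3, +5, +7, +9 — each changes by +2.
step 8: 21 + 11 → 32
step 9: 32 + 13 → 45
step 10: 45 + 15 → 60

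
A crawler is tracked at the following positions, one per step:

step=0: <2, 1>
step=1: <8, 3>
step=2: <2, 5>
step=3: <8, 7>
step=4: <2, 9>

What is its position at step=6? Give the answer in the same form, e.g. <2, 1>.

<2, 13>

First: cycles through 2, 8 every 2 steps. Step 6 lands at position 0 of the cycle → 2.
Second: linear, +2 per step → 13 at step 6.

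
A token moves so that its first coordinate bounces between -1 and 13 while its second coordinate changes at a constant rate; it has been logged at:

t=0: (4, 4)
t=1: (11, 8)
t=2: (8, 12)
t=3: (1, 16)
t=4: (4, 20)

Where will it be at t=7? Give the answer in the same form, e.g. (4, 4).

The first coordinate reflects between -1 and 13, moving 7 per step.
  step 5: 4 → 11
  step 6: 11 → 8
  step 7: 8 → 1
The second coordinate changes by +4 each step: at step 7 it is 32.

(1, 32)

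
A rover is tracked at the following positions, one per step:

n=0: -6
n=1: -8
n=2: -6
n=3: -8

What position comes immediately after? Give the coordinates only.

Step-to-step displacements: -2, +2, -2; each is -1× the previous.
step 4: -8 + 2 → -6

-6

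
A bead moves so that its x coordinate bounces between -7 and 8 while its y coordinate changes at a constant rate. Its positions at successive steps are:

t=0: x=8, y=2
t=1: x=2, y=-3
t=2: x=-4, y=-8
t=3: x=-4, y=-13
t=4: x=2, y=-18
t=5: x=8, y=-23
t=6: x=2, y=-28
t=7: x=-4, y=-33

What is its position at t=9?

x=2, y=-43

The x coordinate reflects between -7 and 8, moving 6 per step.
  step 8: -4 → -4
  step 9: -4 → 2
The y coordinate changes by -5 each step: at step 9 it is -43.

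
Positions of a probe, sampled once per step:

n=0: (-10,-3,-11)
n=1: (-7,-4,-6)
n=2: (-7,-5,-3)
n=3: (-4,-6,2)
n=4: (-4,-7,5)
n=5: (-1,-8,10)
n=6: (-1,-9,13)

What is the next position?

Step-to-step displacements: (+3,-1,+5), (+0,-1,+3), (+3,-1,+5), (+0,-1,+3), (+3,-1,+5), (+0,-1,+3) — a repeating cycle of length 2.
step 7: apply (+3,-1,+5) → (2,-10,18)

(2,-10,18)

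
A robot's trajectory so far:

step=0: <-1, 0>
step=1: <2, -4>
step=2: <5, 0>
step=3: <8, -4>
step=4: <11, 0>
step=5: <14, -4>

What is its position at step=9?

<26, -4>

The first coordinate changes by +3 each step, so at step 9 it is -1 + 9·(3) = 26.
The second coordinate repeats the cycle [0, -4] with period 2; step 9 mod 2 = 1, giving -4.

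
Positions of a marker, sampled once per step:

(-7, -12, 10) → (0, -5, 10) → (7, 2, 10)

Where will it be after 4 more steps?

The position changes by (+7, +7, +0) every step.
step 3: (7, 2, 10) + (+7, +7, +0) → (14, 9, 10)
step 4: (14, 9, 10) + (+7, +7, +0) → (21, 16, 10)
step 5: (21, 16, 10) + (+7, +7, +0) → (28, 23, 10)
step 6: (28, 23, 10) + (+7, +7, +0) → (35, 30, 10)

(35, 30, 10)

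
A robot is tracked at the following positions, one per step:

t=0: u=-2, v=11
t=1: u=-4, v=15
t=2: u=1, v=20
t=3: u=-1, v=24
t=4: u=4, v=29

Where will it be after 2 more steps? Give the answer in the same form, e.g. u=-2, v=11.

u=7, v=38

The moves between consecutive positions are (-2,+4), (+5,+5), (-2,+4), (+5,+5); they repeat the 2-cycle [(-2,+4), (+5,+5)].
step 5: apply (-2,+4) → u=2, v=33
step 6: apply (+5,+5) → u=7, v=38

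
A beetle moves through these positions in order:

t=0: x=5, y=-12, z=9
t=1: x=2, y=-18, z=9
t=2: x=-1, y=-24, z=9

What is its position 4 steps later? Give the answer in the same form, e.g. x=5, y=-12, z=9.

x=-13, y=-48, z=9

Each step adds (-3,-6,+0) to the position.
step 3: x=-1, y=-24, z=9 + (-3,-6,+0) → x=-4, y=-30, z=9
step 4: x=-4, y=-30, z=9 + (-3,-6,+0) → x=-7, y=-36, z=9
step 5: x=-7, y=-36, z=9 + (-3,-6,+0) → x=-10, y=-42, z=9
step 6: x=-10, y=-42, z=9 + (-3,-6,+0) → x=-13, y=-48, z=9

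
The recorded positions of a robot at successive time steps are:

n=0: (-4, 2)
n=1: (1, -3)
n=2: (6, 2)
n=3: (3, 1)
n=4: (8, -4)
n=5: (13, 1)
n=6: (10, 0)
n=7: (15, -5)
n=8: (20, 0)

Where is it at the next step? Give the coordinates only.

(17, -1)

Differencing gives (+5, -5), (+5, +5), (-3, -1), (+5, -5), (+5, +5), (-3, -1), (+5, -5), (+5, +5). This is the pattern (+5, -5), (+5, +5), (-3, -1) repeated.
step 9: apply (-3, -1) → (17, -1)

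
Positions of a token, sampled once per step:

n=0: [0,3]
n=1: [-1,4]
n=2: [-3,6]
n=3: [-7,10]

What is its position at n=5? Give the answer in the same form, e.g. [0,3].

Step-to-step displacements: [-1,+1], [-2,+2], [-4,+4]; each is 2× the previous.
step 4: [-7,10] + [-8,+8] → [-15,18]
step 5: [-15,18] + [-16,+16] → [-31,34]

[-31,34]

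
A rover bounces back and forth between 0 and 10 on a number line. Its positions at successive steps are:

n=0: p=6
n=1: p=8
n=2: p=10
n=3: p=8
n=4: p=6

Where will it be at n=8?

p=2

The value travels 2 per step and bounces off the walls at 0 and 10.
  step 5: 6 → 4
  step 6: 4 → 2
  step 7: 2 → 0
  step 8: 0 → 2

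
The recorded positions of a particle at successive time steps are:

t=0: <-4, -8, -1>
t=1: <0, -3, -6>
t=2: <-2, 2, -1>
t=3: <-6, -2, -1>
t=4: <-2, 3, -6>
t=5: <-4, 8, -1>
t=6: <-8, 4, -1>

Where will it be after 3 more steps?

<-10, 10, -1>

Step-to-step displacements: <+4, +5, -5>, <-2, +5, +5>, <-4, -4, +0>, <+4, +5, -5>, <-2, +5, +5>, <-4, -4, +0> — a repeating cycle of length 3.
step 7: apply <+4, +5, -5> → <-4, 9, -6>
step 8: apply <-2, +5, +5> → <-6, 14, -1>
step 9: apply <-4, -4, +0> → <-10, 10, -1>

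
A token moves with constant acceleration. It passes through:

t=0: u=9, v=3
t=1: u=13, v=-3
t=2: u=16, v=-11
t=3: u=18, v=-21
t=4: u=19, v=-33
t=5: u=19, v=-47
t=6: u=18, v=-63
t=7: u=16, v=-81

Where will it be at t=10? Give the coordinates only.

Taking differences between consecutive positions: (+4, -6), (+3, -8), (+2, -10), (+1, -12), (+0, -14), (-1, -16), (-2, -18). These grow by (-1, -2) each step.
step 8: u=16, v=-81 + (-3, -20) → u=13, v=-101
step 9: u=13, v=-101 + (-4, -22) → u=9, v=-123
step 10: u=9, v=-123 + (-5, -24) → u=4, v=-147

u=4, v=-147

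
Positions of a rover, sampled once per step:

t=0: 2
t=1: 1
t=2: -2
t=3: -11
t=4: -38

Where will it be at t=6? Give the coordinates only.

-362

The jumps are -1, -3, -9, -27 — a geometric progression with ratio 3.
step 5: -38 − 81 → -119
step 6: -119 − 243 → -362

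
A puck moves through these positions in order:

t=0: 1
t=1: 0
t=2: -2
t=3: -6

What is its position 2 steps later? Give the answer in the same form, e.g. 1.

-30

Step-to-step displacements: -1, -2, -4; each is 2× the previous.
step 4: -6 − 8 → -14
step 5: -14 − 16 → -30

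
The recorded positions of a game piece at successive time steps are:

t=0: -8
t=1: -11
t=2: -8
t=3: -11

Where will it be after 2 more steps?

-11

The jumps are -3, +3, -3 — a geometric progression with ratio -1.
step 4: -11 + 3 → -8
step 5: -8 − 3 → -11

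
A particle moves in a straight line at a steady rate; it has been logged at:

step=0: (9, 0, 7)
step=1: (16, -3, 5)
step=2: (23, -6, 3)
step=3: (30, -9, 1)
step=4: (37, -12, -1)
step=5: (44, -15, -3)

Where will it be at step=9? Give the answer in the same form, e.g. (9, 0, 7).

Each step adds (+7, -3, -2) to the position.
step 6: (44, -15, -3) + (+7, -3, -2) → (51, -18, -5)
step 7: (51, -18, -5) + (+7, -3, -2) → (58, -21, -7)
step 8: (58, -21, -7) + (+7, -3, -2) → (65, -24, -9)
step 9: (65, -24, -9) + (+7, -3, -2) → (72, -27, -11)

(72, -27, -11)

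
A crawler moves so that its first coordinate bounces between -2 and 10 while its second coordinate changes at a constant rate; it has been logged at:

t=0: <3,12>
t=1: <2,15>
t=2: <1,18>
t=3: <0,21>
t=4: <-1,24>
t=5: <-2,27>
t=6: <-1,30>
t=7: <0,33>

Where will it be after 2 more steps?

<2,39>

The first coordinate reflects between -2 and 10, moving 1 per step.
  step 8: 0 → 1
  step 9: 1 → 2
The second coordinate changes by +3 each step: at step 9 it is 39.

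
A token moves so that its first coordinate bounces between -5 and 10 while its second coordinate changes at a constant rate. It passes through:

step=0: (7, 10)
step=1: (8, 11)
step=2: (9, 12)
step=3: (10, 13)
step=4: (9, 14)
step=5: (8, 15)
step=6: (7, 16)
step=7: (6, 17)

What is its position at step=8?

(5, 18)

The first coordinate reflects between -5 and 10, moving 1 per step.
  step 8: 6 → 5
The second coordinate changes by +1 each step: at step 8 it is 18.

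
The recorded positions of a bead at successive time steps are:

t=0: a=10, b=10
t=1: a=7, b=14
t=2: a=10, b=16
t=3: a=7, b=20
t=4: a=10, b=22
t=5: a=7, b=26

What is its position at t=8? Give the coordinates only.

Step-to-step displacements: (-3, +4), (+3, +2), (-3, +4), (+3, +2), (-3, +4) — a repeating cycle of length 2.
step 6: apply (+3, +2) → a=10, b=28
step 7: apply (-3, +4) → a=7, b=32
step 8: apply (+3, +2) → a=10, b=34

a=10, b=34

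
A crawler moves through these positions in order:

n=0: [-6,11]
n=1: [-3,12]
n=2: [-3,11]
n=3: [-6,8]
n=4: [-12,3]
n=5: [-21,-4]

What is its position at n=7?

Successive displacements: [+3,+1], [+0,-1], [-3,-3], [-6,-5], [-9,-7] — each changes by [-3,-2].
step 6: [-21,-4] + [-12,-9] → [-33,-13]
step 7: [-33,-13] + [-15,-11] → [-48,-24]

[-48,-24]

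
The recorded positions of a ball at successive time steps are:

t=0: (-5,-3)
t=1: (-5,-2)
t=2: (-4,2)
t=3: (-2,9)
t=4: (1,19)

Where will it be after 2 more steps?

(10,48)

Taking differences between consecutive positions: (+0,+1), (+1,+4), (+2,+7), (+3,+10). These grow by (+1,+3) each step.
step 5: (1,19) + (+4,+13) → (5,32)
step 6: (5,32) + (+5,+16) → (10,48)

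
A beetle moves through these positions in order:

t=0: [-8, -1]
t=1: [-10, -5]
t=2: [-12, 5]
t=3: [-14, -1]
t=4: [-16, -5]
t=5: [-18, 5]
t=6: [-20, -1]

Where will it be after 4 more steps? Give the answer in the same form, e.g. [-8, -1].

First: linear, -2 per step → -28 at step 10.
Second: cycles through -1, -5, 5 every 3 steps. Step 10 lands at position 1 of the cycle → -5.

[-28, -5]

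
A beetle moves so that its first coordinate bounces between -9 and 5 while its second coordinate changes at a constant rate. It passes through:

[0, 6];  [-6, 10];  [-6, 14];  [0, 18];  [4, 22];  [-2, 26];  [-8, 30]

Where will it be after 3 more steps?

[2, 42]

The first coordinate travels 6 per step and bounces off the walls at -9 and 5.
  step 7: -8 → -4
  step 8: -4 → 2
  step 9: 2 → 2
The second coordinate changes by +4 each step: at step 9 it is 42.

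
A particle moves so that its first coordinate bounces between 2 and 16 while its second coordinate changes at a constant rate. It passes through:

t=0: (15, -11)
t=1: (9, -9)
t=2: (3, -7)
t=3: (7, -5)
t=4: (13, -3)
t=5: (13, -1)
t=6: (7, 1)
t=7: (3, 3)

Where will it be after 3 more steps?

The first coordinate travels 6 per step and bounces off the walls at 2 and 16.
  step 8: 3 → 9
  step 9: 9 → 15
  step 10: 15 → 11
The second coordinate changes by +2 each step: at step 10 it is 9.

(11, 9)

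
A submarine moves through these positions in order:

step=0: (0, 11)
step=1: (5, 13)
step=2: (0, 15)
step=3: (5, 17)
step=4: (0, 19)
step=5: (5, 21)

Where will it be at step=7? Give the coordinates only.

The first coordinate repeats the cycle [0, 5] with period 2; step 7 mod 2 = 1, giving 5.
The second coordinate changes by +2 each step, so at step 7 it is 11 + 7·(2) = 25.

(5, 25)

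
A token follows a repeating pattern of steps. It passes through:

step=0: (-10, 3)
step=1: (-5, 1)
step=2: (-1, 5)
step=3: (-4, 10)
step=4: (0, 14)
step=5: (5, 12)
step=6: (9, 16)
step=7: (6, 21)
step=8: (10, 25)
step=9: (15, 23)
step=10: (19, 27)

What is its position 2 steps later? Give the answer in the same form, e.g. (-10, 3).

(20, 36)

Step-to-step displacements: (+5, -2), (+4, +4), (-3, +5), (+4, +4), (+5, -2), (+4, +4), (-3, +5), (+4, +4), (+5, -2), (+4, +4) — a repeating cycle of length 4.
step 11: apply (-3, +5) → (16, 32)
step 12: apply (+4, +4) → (20, 36)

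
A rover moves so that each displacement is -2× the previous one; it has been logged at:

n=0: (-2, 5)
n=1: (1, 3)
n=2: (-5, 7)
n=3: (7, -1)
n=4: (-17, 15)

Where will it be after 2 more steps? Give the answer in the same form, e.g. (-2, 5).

(-65, 47)

Consecutive displacements (+3, -2), (-6, +4), (+12, -8), (-24, +16) scale by a factor of -2 each step.
step 5: (-17, 15) + (+48, -32) → (31, -17)
step 6: (31, -17) + (-96, +64) → (-65, 47)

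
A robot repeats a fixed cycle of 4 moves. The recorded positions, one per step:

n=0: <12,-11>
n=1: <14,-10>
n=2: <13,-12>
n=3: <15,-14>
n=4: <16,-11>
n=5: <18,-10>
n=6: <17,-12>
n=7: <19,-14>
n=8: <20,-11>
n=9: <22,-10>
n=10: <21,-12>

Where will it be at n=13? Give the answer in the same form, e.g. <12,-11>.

<26,-10>

Step-to-step displacements: <+2,+1>, <-1,-2>, <+2,-2>, <+1,+3>, <+2,+1>, <-1,-2>, <+2,-2>, <+1,+3>, <+2,+1>, <-1,-2> — a repeating cycle of length 4.
step 11: apply <+2,-2> → <23,-14>
step 12: apply <+1,+3> → <24,-11>
step 13: apply <+2,+1> → <26,-10>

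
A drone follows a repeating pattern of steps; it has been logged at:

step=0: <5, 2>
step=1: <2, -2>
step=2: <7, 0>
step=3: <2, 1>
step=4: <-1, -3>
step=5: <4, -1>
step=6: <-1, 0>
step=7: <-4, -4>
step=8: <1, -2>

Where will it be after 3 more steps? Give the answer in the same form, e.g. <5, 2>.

Step-to-step displacements: <-3, -4>, <+5, +2>, <-5, +1>, <-3, -4>, <+5, +2>, <-5, +1>, <-3, -4>, <+5, +2> — a repeating cycle of length 3.
step 9: apply <-5, +1> → <-4, -1>
step 10: apply <-3, -4> → <-7, -5>
step 11: apply <+5, +2> → <-2, -3>

<-2, -3>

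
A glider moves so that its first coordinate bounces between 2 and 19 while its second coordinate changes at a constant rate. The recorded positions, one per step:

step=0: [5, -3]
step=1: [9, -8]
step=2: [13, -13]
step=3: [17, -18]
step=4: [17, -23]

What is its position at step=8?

The first coordinate reflects between 2 and 19, moving 4 per step.
  step 5: 17 → 13
  step 6: 13 → 9
  step 7: 9 → 5
  step 8: 5 → 3
The second coordinate changes by -5 each step: at step 8 it is -43.

[3, -43]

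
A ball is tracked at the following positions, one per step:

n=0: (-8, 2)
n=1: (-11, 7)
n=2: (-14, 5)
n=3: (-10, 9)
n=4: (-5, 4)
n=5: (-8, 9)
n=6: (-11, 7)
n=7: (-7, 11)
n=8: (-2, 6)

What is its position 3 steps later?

(-4, 13)

The moves between consecutive positions are (-3, +5), (-3, -2), (+4, +4), (+5, -5), (-3, +5), (-3, -2), (+4, +4), (+5, -5); they repeat the 4-cycle [(-3, +5), (-3, -2), (+4, +4), (+5, -5)].
step 9: apply (-3, +5) → (-5, 11)
step 10: apply (-3, -2) → (-8, 9)
step 11: apply (+4, +4) → (-4, 13)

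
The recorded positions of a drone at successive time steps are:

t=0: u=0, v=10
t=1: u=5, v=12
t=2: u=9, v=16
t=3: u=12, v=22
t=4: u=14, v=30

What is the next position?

u=15, v=40

Successive displacements: (+5, +2), (+4, +4), (+3, +6), (+2, +8) — each changes by (-1, +2).
step 5: u=14, v=30 + (+1, +10) → u=15, v=40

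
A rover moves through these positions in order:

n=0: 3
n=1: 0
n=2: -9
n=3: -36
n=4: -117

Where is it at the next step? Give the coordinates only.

-360

Consecutive displacements -3, -9, -27, -81 scale by a factor of 3 each step.
step 5: -117 − 243 → -360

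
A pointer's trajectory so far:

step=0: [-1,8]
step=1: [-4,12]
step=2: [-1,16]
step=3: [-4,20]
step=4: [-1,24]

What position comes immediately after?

[-4,28]

The first coordinate repeats the cycle [-1, -4] with period 2; step 5 mod 2 = 1, giving -4.
The second coordinate changes by +4 each step, so at step 5 it is 8 + 5·(4) = 28.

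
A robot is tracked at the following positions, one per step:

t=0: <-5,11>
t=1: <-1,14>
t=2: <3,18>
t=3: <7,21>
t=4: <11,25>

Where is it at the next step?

<15,28>

Step-to-step displacements: <+4,+3>, <+4,+4>, <+4,+3>, <+4,+4> — a repeating cycle of length 2.
step 5: apply <+4,+3> → <15,28>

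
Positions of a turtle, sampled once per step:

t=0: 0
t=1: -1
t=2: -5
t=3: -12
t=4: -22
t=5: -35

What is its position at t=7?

-70

Taking differences between consecutive positions: -1, -4, -7, -10, -13. These grow by -3 each step.
step 6: -35 − 16 → -51
step 7: -51 − 19 → -70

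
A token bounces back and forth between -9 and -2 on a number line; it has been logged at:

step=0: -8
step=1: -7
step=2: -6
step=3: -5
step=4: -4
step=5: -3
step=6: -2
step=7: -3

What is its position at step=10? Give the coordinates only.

-6

The value travels 1 per step and bounces off the walls at -9 and -2.
  step 8: -3 → -4
  step 9: -4 → -5
  step 10: -5 → -6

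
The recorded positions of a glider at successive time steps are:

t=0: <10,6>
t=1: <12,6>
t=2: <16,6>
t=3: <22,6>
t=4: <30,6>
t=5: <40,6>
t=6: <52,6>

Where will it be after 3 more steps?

<100,6>

Successive displacements: <+2,+0>, <+4,+0>, <+6,+0>, <+8,+0>, <+10,+0>, <+12,+0> — each changes by <+2,+0>.
step 7: <52,6> + <+14,+0> → <66,6>
step 8: <66,6> + <+16,+0> → <82,6>
step 9: <82,6> + <+18,+0> → <100,6>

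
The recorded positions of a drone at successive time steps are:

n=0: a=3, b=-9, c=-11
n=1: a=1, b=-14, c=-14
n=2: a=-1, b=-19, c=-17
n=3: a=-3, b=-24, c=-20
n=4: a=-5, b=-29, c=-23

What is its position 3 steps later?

Each step adds (-2,-5,-3) to the position.
step 5: a=-5, b=-29, c=-23 + (-2,-5,-3) → a=-7, b=-34, c=-26
step 6: a=-7, b=-34, c=-26 + (-2,-5,-3) → a=-9, b=-39, c=-29
step 7: a=-9, b=-39, c=-29 + (-2,-5,-3) → a=-11, b=-44, c=-32

a=-11, b=-44, c=-32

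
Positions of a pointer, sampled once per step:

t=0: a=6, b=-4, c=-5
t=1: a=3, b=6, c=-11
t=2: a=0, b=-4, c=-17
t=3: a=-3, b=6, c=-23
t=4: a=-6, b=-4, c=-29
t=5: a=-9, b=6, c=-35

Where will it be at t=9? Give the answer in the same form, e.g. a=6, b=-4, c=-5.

The a coordinate changes by -3 each step, so at step 9 it is 6 + 9·(-3) = -21.
The b coordinate repeats the cycle [-4, 6] with period 2; step 9 mod 2 = 1, giving 6.
The c coordinate changes by -6 each step, so at step 9 it is -5 + 9·(-6) = -59.

a=-21, b=6, c=-59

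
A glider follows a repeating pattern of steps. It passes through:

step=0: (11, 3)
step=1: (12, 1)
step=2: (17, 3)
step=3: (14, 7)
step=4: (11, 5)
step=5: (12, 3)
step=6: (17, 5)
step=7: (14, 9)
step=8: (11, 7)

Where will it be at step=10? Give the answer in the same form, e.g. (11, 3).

(17, 7)

Differencing gives (+1, -2), (+5, +2), (-3, +4), (-3, -2), (+1, -2), (+5, +2), (-3, +4), (-3, -2). This is the pattern (+1, -2), (+5, +2), (-3, +4), (-3, -2) repeated.
step 9: apply (+1, -2) → (12, 5)
step 10: apply (+5, +2) → (17, 7)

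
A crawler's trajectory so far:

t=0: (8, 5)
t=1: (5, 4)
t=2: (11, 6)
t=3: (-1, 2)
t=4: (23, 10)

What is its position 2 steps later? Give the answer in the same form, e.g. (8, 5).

(71, 26)

Step-to-step displacements: (-3, -1), (+6, +2), (-12, -4), (+24, +8); each is -2× the previous.
step 5: (23, 10) + (-48, -16) → (-25, -6)
step 6: (-25, -6) + (+96, +32) → (71, 26)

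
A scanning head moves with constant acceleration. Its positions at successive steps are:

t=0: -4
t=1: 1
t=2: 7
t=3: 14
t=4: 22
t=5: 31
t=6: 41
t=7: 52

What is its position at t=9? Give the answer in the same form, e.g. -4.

77

Successive displacements: +5, +6, +7, +8, +9, +10, +11 — each changes by +1.
step 8: 52 + 12 → 64
step 9: 64 + 13 → 77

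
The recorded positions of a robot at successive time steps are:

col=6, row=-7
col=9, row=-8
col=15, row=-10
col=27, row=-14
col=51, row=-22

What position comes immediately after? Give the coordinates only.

col=99, row=-38

The jumps are (+3, -1), (+6, -2), (+12, -4), (+24, -8) — a geometric progression with ratio 2.
step 5: col=51, row=-22 + (+48, -16) → col=99, row=-38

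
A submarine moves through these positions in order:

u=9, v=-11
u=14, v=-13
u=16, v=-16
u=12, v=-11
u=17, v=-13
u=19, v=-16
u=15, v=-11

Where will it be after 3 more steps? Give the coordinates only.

The moves between consecutive positions are (+5, -2), (+2, -3), (-4, +5), (+5, -2), (+2, -3), (-4, +5); they repeat the 3-cycle [(+5, -2), (+2, -3), (-4, +5)].
step 7: apply (+5, -2) → u=20, v=-13
step 8: apply (+2, -3) → u=22, v=-16
step 9: apply (-4, +5) → u=18, v=-11

u=18, v=-11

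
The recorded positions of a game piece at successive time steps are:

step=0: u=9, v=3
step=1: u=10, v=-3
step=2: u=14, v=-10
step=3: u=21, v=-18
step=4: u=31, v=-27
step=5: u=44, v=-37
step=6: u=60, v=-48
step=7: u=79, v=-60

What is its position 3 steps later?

u=154, v=-102

First differences are (+1, -6), (+4, -7), (+7, -8), (+10, -9), (+13, -10), (+16, -11), (+19, -12); their common second difference is (+3, -1) (constant acceleration).
step 8: u=79, v=-60 + (+22, -13) → u=101, v=-73
step 9: u=101, v=-73 + (+25, -14) → u=126, v=-87
step 10: u=126, v=-87 + (+28, -15) → u=154, v=-102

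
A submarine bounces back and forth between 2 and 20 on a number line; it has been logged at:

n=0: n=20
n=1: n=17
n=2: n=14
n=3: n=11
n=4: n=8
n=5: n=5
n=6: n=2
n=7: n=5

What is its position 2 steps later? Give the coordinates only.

The value reflects between 2 and 20, moving 3 per step.
  step 8: 5 → 8
  step 9: 8 → 11

n=11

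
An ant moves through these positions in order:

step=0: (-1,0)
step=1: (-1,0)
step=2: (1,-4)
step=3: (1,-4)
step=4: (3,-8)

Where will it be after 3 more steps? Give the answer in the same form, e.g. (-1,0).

Differencing gives (+0,+0), (+2,-4), (+0,+0), (+2,-4). This is the pattern (+0,+0), (+2,-4) repeated.
step 5: apply (+0,+0) → (3,-8)
step 6: apply (+2,-4) → (5,-12)
step 7: apply (+0,+0) → (5,-12)

(5,-12)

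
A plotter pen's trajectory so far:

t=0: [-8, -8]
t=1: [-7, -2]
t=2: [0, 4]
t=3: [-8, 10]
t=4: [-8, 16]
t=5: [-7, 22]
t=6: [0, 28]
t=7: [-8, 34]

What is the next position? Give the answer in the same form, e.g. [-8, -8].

[-8, 40]

First: cycles through -8, -7, 0, -8 every 4 steps. Step 8 lands at position 0 of the cycle → -8.
Second: linear, +6 per step → 40 at step 8.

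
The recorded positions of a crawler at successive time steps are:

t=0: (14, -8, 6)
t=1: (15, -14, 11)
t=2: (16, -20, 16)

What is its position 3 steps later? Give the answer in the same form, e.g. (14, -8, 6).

(19, -38, 31)

The position changes by (+1, -6, +5) every step.
step 3: (16, -20, 16) + (+1, -6, +5) → (17, -26, 21)
step 4: (17, -26, 21) + (+1, -6, +5) → (18, -32, 26)
step 5: (18, -32, 26) + (+1, -6, +5) → (19, -38, 31)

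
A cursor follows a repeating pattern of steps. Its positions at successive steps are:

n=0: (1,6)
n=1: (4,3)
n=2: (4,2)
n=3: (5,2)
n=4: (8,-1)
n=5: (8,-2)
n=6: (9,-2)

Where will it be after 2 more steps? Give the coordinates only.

Step-to-step displacements: (+3,-3), (+0,-1), (+1,+0), (+3,-3), (+0,-1), (+1,+0) — a repeating cycle of length 3.
step 7: apply (+3,-3) → (12,-5)
step 8: apply (+0,-1) → (12,-6)

(12,-6)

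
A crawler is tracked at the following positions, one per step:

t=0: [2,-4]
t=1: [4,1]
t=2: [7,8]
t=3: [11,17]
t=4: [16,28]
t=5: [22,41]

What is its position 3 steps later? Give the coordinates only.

Taking differences between consecutive positions: [+2,+5], [+3,+7], [+4,+9], [+5,+11], [+6,+13]. These grow by [+1,+2] each step.
step 6: [22,41] + [+7,+15] → [29,56]
step 7: [29,56] + [+8,+17] → [37,73]
step 8: [37,73] + [+9,+19] → [46,92]

[46,92]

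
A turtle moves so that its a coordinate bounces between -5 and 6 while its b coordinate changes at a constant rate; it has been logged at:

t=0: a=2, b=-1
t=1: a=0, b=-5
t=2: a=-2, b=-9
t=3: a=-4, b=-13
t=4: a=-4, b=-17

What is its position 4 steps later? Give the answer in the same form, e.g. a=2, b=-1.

The a coordinate reflects between -5 and 6, moving 2 per step.
  step 5: -4 → -2
  step 6: -2 → 0
  step 7: 0 → 2
  step 8: 2 → 4
The b coordinate changes by -4 each step: at step 8 it is -33.

a=4, b=-33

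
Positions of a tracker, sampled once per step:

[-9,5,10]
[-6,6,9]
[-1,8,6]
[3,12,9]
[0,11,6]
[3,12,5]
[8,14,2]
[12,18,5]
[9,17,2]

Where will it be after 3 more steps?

[21,24,1]

Differencing gives [+3,+1,-1], [+5,+2,-3], [+4,+4,+3], [-3,-1,-3], [+3,+1,-1], [+5,+2,-3], [+4,+4,+3], [-3,-1,-3]. This is the pattern [+3,+1,-1], [+5,+2,-3], [+4,+4,+3], [-3,-1,-3] repeated.
step 9: apply [+3,+1,-1] → [12,18,1]
step 10: apply [+5,+2,-3] → [17,20,-2]
step 11: apply [+4,+4,+3] → [21,24,1]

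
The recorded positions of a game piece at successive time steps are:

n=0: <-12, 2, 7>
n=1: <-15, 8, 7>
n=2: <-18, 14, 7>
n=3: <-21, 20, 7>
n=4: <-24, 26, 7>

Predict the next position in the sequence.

Each step adds <-3, +6, +0> to the position.
step 5: <-24, 26, 7> + <-3, +6, +0> → <-27, 32, 7>

<-27, 32, 7>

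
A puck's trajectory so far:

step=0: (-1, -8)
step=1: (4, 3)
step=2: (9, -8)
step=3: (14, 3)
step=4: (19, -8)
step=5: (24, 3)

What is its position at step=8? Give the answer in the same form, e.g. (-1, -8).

First: linear, +5 per step → 39 at step 8.
Second: cycles through -8, 3 every 2 steps. Step 8 lands at position 0 of the cycle → -8.

(39, -8)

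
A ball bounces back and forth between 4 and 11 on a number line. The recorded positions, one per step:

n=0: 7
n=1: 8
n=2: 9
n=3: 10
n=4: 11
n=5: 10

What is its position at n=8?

The value travels 1 per step and bounces off the walls at 4 and 11.
  step 6: 10 → 9
  step 7: 9 → 8
  step 8: 8 → 7

7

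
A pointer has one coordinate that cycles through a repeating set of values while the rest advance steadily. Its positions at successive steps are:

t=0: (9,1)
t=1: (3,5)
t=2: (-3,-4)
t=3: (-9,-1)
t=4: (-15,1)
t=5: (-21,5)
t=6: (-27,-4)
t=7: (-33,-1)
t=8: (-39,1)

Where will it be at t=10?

(-51,-4)

First: linear, -6 per step → -51 at step 10.
Second: cycles through 1, 5, -4, -1 every 4 steps. Step 10 lands at position 2 of the cycle → -4.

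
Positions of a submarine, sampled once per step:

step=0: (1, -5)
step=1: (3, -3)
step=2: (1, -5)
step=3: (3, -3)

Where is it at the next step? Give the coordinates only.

Consecutive displacements (+2, +2), (-2, -2), (+2, +2) scale by a factor of -1 each step.
step 4: (3, -3) + (-2, -2) → (1, -5)

(1, -5)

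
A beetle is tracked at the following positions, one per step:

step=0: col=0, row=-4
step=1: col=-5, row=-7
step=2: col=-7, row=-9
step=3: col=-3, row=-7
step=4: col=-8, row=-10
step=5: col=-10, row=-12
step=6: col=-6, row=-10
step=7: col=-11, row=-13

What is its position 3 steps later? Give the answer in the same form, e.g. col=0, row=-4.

col=-14, row=-16

The moves between consecutive positions are (-5, -3), (-2, -2), (+4, +2), (-5, -3), (-2, -2), (+4, +2), (-5, -3); they repeat the 3-cycle [(-5, -3), (-2, -2), (+4, +2)].
step 8: apply (-2, -2) → col=-13, row=-15
step 9: apply (+4, +2) → col=-9, row=-13
step 10: apply (-5, -3) → col=-14, row=-16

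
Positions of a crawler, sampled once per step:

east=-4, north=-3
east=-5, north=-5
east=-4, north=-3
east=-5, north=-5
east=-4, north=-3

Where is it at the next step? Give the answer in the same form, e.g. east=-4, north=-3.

The jumps are (-1, -2), (+1, +2), (-1, -2), (+1, +2) — a geometric progression with ratio -1.
step 5: east=-4, north=-3 + (-1, -2) → east=-5, north=-5

east=-5, north=-5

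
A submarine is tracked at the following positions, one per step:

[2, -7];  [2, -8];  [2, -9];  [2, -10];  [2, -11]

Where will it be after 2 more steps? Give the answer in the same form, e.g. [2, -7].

[2, -13]

Each step adds [+0, -1] to the position.
step 5: [2, -11] + [+0, -1] → [2, -12]
step 6: [2, -12] + [+0, -1] → [2, -13]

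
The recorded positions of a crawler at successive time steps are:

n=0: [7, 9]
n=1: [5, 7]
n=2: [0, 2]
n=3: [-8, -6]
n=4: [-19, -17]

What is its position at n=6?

[-50, -48]

First differences are [-2, -2], [-5, -5], [-8, -8], [-11, -11]; their common second difference is [-3, -3] (constant acceleration).
step 5: [-19, -17] + [-14, -14] → [-33, -31]
step 6: [-33, -31] + [-17, -17] → [-50, -48]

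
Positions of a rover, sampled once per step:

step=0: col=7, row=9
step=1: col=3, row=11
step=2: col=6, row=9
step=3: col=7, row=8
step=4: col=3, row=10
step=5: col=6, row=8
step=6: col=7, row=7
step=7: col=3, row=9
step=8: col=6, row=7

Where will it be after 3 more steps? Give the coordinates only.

col=6, row=6

The moves between consecutive positions are (-4, +2), (+3, -2), (+1, -1), (-4, +2), (+3, -2), (+1, -1), (-4, +2), (+3, -2); they repeat the 3-cycle [(-4, +2), (+3, -2), (+1, -1)].
step 9: apply (+1, -1) → col=7, row=6
step 10: apply (-4, +2) → col=3, row=8
step 11: apply (+3, -2) → col=6, row=6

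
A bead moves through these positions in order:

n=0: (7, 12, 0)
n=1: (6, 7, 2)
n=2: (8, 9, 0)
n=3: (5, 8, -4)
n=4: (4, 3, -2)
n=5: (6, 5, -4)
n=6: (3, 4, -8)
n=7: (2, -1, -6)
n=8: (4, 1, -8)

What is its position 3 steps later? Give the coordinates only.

(2, -3, -12)

The moves between consecutive positions are (-1, -5, +2), (+2, +2, -2), (-3, -1, -4), (-1, -5, +2), (+2, +2, -2), (-3, -1, -4), (-1, -5, +2), (+2, +2, -2); they repeat the 3-cycle [(-1, -5, +2), (+2, +2, -2), (-3, -1, -4)].
step 9: apply (-3, -1, -4) → (1, 0, -12)
step 10: apply (-1, -5, +2) → (0, -5, -10)
step 11: apply (+2, +2, -2) → (2, -3, -12)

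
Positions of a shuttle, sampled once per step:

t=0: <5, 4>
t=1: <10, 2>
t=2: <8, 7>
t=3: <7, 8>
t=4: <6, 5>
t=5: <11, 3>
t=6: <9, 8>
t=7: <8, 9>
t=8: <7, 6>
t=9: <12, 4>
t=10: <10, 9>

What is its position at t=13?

<13, 5>

Differencing gives <+5, -2>, <-2, +5>, <-1, +1>, <-1, -3>, <+5, -2>, <-2, +5>, <-1, +1>, <-1, -3>, <+5, -2>, <-2, +5>. This is the pattern <+5, -2>, <-2, +5>, <-1, +1>, <-1, -3> repeated.
step 11: apply <-1, +1> → <9, 10>
step 12: apply <-1, -3> → <8, 7>
step 13: apply <+5, -2> → <13, 5>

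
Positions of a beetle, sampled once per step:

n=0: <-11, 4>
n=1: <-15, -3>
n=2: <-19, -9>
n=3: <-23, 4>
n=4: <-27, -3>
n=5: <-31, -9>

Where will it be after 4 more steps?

<-47, 4>

The first coordinate changes by -4 each step, so at step 9 it is -11 + 9·(-4) = -47.
The second coordinate repeats the cycle [4, -3, -9] with period 3; step 9 mod 3 = 0, giving 4.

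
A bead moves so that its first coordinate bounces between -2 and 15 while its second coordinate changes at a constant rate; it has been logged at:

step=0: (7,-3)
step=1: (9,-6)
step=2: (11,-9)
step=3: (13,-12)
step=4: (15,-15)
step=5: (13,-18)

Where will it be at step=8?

(7,-27)

The first coordinate travels 2 per step and bounces off the walls at -2 and 15.
  step 6: 13 → 11
  step 7: 11 → 9
  step 8: 9 → 7
The second coordinate changes by -3 each step: at step 8 it is -27.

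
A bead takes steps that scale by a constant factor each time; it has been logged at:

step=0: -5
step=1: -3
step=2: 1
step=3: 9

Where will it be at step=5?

57

The jumps are +2, +4, +8 — a geometric progression with ratio 2.
step 4: 9 + 16 → 25
step 5: 25 + 32 → 57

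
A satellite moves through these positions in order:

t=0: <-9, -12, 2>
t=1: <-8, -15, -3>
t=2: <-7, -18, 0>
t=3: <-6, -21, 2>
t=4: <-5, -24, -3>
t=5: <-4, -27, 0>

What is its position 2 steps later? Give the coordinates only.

The first coordinate changes by +1 each step, so at step 7 it is -9 + 7·(1) = -2.
The second coordinate changes by -3 each step, so at step 7 it is -12 + 7·(-3) = -33.
The third coordinate repeats the cycle [2, -3, 0] with period 3; step 7 mod 3 = 1, giving -3.

<-2, -33, -3>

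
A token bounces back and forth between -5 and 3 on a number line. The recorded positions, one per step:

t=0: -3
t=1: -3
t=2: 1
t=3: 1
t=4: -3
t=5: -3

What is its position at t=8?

-3

The value reflects between -5 and 3, moving 4 per step.
  step 6: -3 → 1
  step 7: 1 → 1
  step 8: 1 → -3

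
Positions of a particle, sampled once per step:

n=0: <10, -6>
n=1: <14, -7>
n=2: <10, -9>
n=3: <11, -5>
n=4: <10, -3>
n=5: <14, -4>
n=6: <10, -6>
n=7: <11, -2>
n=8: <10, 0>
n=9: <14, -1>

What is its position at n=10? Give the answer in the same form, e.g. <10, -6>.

<10, -3>

Differencing gives <+4, -1>, <-4, -2>, <+1, +4>, <-1, +2>, <+4, -1>, <-4, -2>, <+1, +4>, <-1, +2>, <+4, -1>. This is the pattern <+4, -1>, <-4, -2>, <+1, +4>, <-1, +2> repeated.
step 10: apply <-4, -2> → <10, -3>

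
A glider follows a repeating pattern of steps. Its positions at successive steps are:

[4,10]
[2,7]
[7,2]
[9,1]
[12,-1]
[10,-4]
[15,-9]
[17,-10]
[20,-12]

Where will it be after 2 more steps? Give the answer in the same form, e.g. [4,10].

[23,-20]

Step-to-step displacements: [-2,-3], [+5,-5], [+2,-1], [+3,-2], [-2,-3], [+5,-5], [+2,-1], [+3,-2] — a repeating cycle of length 4.
step 9: apply [-2,-3] → [18,-15]
step 10: apply [+5,-5] → [23,-20]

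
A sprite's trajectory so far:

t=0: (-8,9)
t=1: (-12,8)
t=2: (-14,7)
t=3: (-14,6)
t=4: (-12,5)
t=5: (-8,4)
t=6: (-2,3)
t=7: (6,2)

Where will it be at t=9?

(28,0)

Successive displacements: (-4,-1), (-2,-1), (+0,-1), (+2,-1), (+4,-1), (+6,-1), (+8,-1) — each changes by (+2,+0).
step 8: (6,2) + (+10,-1) → (16,1)
step 9: (16,1) + (+12,-1) → (28,0)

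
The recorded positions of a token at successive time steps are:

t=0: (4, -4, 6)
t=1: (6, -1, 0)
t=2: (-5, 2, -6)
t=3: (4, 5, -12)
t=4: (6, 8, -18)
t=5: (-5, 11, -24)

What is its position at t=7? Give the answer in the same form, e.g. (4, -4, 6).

(6, 17, -36)

First: cycles through 4, 6, -5 every 3 steps. Step 7 lands at position 1 of the cycle → 6.
Second: linear, +3 per step → 17 at step 7.
Third: linear, -6 per step → -36 at step 7.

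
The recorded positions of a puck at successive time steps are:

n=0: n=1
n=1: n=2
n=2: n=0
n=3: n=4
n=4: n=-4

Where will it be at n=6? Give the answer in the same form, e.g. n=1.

n=-20

Step-to-step displacements: +1, -2, +4, -8; each is -2× the previous.
step 5: -4 + 16 → n=12
step 6: 12 − 32 → n=-20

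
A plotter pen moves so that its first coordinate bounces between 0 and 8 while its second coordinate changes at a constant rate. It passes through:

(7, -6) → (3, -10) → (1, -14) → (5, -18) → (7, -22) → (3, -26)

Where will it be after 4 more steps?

The first coordinate travels 4 per step and bounces off the walls at 0 and 8.
  step 6: 3 → 1
  step 7: 1 → 5
  step 8: 5 → 7
  step 9: 7 → 3
The second coordinate changes by -4 each step: at step 9 it is -42.

(3, -42)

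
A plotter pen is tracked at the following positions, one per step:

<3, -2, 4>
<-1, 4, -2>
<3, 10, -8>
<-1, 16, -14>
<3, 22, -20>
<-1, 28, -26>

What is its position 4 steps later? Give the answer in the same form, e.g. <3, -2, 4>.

<-1, 52, -50>

The first coordinate repeats the cycle [3, -1] with period 2; step 9 mod 2 = 1, giving -1.
The second coordinate changes by +6 each step, so at step 9 it is -2 + 9·(6) = 52.
The third coordinate changes by -6 each step, so at step 9 it is 4 + 9·(-6) = -50.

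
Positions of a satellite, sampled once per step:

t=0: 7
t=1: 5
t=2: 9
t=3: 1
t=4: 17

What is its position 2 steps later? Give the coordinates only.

49

The jumps are -2, +4, -8, +16 — a geometric progression with ratio -2.
step 5: 17 − 32 → -15
step 6: -15 + 64 → 49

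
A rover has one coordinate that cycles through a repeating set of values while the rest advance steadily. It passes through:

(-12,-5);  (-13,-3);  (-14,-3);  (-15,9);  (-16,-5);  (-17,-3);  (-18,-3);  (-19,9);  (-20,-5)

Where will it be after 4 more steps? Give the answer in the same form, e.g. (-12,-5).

(-24,-5)

First: linear, -1 per step → -24 at step 12.
Second: cycles through -5, -3, -3, 9 every 4 steps. Step 12 lands at position 0 of the cycle → -5.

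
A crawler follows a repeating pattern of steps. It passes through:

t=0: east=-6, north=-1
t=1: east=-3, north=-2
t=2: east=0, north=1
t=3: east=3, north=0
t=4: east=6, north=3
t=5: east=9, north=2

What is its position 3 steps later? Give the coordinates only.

The moves between consecutive positions are (+3, -1), (+3, +3), (+3, -1), (+3, +3), (+3, -1); they repeat the 2-cycle [(+3, -1), (+3, +3)].
step 6: apply (+3, +3) → east=12, north=5
step 7: apply (+3, -1) → east=15, north=4
step 8: apply (+3, +3) → east=18, north=7

east=18, north=7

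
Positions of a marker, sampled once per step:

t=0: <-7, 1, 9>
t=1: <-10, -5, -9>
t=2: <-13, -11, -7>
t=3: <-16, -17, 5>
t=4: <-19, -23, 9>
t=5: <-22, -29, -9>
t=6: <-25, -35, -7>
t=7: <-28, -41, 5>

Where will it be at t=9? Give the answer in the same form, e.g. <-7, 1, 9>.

<-34, -53, -9>

First: linear, -3 per step → -34 at step 9.
Second: linear, -6 per step → -53 at step 9.
Third: cycles through 9, -9, -7, 5 every 4 steps. Step 9 lands at position 1 of the cycle → -9.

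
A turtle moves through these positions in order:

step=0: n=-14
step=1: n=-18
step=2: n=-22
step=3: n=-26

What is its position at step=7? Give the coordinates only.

Constant displacement of -4 per step.
step 4: -26 − 4 → n=-30
step 5: -30 − 4 → n=-34
step 6: -34 − 4 → n=-38
step 7: -38 − 4 → n=-42

n=-42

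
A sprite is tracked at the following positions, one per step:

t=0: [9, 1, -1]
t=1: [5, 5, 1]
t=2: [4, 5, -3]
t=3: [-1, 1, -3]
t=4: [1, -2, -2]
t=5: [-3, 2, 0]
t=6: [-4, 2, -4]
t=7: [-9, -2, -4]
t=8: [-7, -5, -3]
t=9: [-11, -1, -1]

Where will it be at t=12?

[-15, -8, -4]

Differencing gives [-4, +4, +2], [-1, +0, -4], [-5, -4, +0], [+2, -3, +1], [-4, +4, +2], [-1, +0, -4], [-5, -4, +0], [+2, -3, +1], [-4, +4, +2]. This is the pattern [-4, +4, +2], [-1, +0, -4], [-5, -4, +0], [+2, -3, +1] repeated.
step 10: apply [-1, +0, -4] → [-12, -1, -5]
step 11: apply [-5, -4, +0] → [-17, -5, -5]
step 12: apply [+2, -3, +1] → [-15, -8, -4]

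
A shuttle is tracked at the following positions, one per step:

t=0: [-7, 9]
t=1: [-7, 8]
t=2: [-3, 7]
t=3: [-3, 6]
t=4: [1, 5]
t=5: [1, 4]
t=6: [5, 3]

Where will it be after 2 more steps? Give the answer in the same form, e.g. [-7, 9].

[9, 1]

Step-to-step displacements: [+0, -1], [+4, -1], [+0, -1], [+4, -1], [+0, -1], [+4, -1] — a repeating cycle of length 2.
step 7: apply [+0, -1] → [5, 2]
step 8: apply [+4, -1] → [9, 1]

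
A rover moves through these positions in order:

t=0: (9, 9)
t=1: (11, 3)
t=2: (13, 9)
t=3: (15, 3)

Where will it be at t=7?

(23, 3)

The first coordinate changes by +2 each step, so at step 7 it is 9 + 7·(2) = 23.
The second coordinate repeats the cycle [9, 3] with period 2; step 7 mod 2 = 1, giving 3.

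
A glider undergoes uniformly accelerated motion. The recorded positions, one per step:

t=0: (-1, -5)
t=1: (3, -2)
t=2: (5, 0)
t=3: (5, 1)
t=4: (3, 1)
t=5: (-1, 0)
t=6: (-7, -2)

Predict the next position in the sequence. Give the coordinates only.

Taking differences between consecutive positions: (+4, +3), (+2, +2), (+0, +1), (-2, +0), (-4, -1), (-6, -2). These grow by (-2, -1) each step.
step 7: (-7, -2) + (-8, -3) → (-15, -5)

(-15, -5)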